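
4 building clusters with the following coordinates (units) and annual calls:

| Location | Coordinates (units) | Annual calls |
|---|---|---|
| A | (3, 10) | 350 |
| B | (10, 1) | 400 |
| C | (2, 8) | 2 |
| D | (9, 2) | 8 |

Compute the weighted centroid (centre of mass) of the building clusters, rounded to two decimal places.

The minimiser of Σwᵢ‖p−pᵢ‖² is the weighted centroid p* = (Σwᵢpᵢ)/(Σwᵢ).
Σwᵢ = 760.
Σwᵢxᵢ = 350·3 + 400·10 + 2·2 + 8·9 = 5126.
Σwᵢyᵢ = 350·10 + 400·1 + 2·8 + 8·2 = 3932.
x* = 5126/760 = 6.74, y* = 3932/760 = 5.17.

(6.74, 5.17)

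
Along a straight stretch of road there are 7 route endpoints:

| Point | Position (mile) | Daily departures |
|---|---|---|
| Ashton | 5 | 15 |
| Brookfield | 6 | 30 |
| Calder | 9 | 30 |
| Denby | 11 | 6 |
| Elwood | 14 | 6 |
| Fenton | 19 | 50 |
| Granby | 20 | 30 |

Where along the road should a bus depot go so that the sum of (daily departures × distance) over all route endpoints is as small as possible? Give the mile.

x = 14

For a sum of weighted absolute distances on a line, the optimum is the weighted median (not the mean). Total weight W = 167; half-weight = 83.5.
Sort by position and accumulate weight:
  mile 5 (Ashton, w=15) → cum 15
  mile 6 (Brookfield, w=30) → cum 45
  mile 9 (Calder, w=30) → cum 75
  mile 11 (Denby, w=6) → cum 81
  mile 14 (Elwood, w=6) → cum 87  ≥ 83.5 → median here
  mile 19 (Fenton, w=50) → cum 137
  mile 20 (Granby, w=30) → cum 167
Optimal location: mile 14.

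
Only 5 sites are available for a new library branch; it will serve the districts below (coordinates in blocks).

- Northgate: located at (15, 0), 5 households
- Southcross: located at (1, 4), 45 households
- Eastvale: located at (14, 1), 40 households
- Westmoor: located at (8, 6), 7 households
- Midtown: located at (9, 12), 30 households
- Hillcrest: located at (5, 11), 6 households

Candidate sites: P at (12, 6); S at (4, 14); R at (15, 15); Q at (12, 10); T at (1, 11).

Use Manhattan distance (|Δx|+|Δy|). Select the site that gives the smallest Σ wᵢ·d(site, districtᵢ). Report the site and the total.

Total weighted distance at each candidate:
  P (12, 6): total = 1280
  S (4, 14): total = 1948
  R (15, 15): total = 2266
  Q (12, 10): total = 1524
  T (1, 11): total = 1738
Minimum is at P with total 1280 blocks.

P, total 1280 blocks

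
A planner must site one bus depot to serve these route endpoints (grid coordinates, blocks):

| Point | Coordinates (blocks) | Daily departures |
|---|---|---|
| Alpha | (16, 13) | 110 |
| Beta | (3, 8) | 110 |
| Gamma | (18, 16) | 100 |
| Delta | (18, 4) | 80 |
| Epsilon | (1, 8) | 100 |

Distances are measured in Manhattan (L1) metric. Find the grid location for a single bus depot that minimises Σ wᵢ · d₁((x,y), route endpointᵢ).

(16, 8)

Manhattan distance separates: Σwᵢ(|x−xᵢ|+|y−yᵢ|) = Σwᵢ|x−xᵢ| + Σwᵢ|y−yᵢ|, so x and y are optimised independently as 1-D weighted medians.
Total weight W = 500; half = 250.
x-coordinate, sorted with cumulative weight:
  x=1 (Epsilon, w=100) cum 100
  x=3 (Beta, w=110) cum 210
  x=16 (Alpha, w=110) cum 320  ← median
  x=18 (Gamma, w=100) cum 420
  x=18 (Delta, w=80) cum 500
⇒ x* = 16
y-coordinate, sorted with cumulative weight:
  y=4 (Delta, w=80) cum 80
  y=8 (Beta, w=110) cum 190
  y=8 (Epsilon, w=100) cum 290  ← median
  y=13 (Alpha, w=110) cum 400
  y=16 (Gamma, w=100) cum 500
⇒ y* = 8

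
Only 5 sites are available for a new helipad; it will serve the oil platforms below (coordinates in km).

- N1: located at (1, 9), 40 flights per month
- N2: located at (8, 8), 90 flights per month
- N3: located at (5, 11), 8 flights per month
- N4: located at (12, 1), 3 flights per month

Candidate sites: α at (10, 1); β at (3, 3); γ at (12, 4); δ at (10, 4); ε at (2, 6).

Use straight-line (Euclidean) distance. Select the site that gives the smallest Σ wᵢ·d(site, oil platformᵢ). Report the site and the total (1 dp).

Total weighted distance at each candidate:
  α (10, 1): total = 1232.3
  β (3, 3): total = 983.0
  γ (12, 4): total = 1080.6
  δ (10, 4): total = 894.0
  ε (2, 6): total = 775.9
Minimum is at ε with total 775.9 km.

ε, total 775.9 km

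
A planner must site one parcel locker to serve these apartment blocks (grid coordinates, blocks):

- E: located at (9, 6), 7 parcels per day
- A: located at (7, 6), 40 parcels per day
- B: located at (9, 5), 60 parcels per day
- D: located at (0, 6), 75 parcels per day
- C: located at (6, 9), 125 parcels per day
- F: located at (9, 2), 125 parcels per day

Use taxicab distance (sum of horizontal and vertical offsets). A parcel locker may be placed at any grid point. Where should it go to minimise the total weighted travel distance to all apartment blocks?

(7, 6)

Manhattan distance separates: Σwᵢ(|x−xᵢ|+|y−yᵢ|) = Σwᵢ|x−xᵢ| + Σwᵢ|y−yᵢ|, so x and y are optimised independently as 1-D weighted medians.
Total weight W = 432; half = 216.
x-coordinate, sorted with cumulative weight:
  x=0 (D, w=75) cum 75
  x=6 (C, w=125) cum 200
  x=7 (A, w=40) cum 240  ← median
  x=9 (E, w=7) cum 247
  x=9 (B, w=60) cum 307
  x=9 (F, w=125) cum 432
⇒ x* = 7
y-coordinate, sorted with cumulative weight:
  y=2 (F, w=125) cum 125
  y=5 (B, w=60) cum 185
  y=6 (E, w=7) cum 192
  y=6 (A, w=40) cum 232  ← median
  y=6 (D, w=75) cum 307
  y=9 (C, w=125) cum 432
⇒ y* = 6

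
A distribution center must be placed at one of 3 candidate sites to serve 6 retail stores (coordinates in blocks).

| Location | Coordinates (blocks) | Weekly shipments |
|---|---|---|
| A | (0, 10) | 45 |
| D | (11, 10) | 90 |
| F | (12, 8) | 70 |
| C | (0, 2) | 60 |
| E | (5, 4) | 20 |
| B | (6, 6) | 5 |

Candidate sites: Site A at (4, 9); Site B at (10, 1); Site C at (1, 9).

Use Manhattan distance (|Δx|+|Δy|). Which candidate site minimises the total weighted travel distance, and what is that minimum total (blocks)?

Site A, total 2380 blocks

Total weighted distance at each candidate:
  Site A (4, 9): total = 2380
  Site B (10, 1): total = 3250
  Site C (1, 9): total = 2620
Minimum is at Site A with total 2380 blocks.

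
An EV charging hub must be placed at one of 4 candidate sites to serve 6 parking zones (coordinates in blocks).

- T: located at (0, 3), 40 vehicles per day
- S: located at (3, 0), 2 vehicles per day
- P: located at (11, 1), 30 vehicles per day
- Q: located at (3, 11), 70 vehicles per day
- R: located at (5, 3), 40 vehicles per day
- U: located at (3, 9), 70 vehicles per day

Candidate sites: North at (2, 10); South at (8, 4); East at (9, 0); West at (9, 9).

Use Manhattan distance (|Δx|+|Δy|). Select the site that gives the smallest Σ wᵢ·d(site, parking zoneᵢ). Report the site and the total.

North, total 1602 blocks

Total weighted distance at each candidate:
  North (2, 10): total = 1602
  South (8, 4): total = 2258
  East (9, 0): total = 3102
  West (9, 9): total = 2310
Minimum is at North with total 1602 blocks.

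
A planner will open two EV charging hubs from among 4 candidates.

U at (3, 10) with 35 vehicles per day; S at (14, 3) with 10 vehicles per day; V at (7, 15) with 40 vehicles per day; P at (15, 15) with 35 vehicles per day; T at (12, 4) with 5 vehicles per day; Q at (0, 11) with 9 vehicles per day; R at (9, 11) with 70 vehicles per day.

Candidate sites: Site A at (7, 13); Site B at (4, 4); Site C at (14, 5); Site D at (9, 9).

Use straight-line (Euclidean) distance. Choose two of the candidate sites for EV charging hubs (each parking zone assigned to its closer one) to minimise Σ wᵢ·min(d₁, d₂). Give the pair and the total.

{Site A, Site C}, total 838.3

Evaluate every pair (each demand assigned to the nearer of the two):
  {Site A, Site C}: total = 838.3
  {Site A, Site D}: total = 856.4
  {Site A, Site B}: total = 947.6
  {Site C, Site D}: total = 1017.0
  {Site B, Site D}: total = 1082.7
  {Site B, Site C}: total = 1671.2
Best pair: {Site A, Site C} with total 838.3.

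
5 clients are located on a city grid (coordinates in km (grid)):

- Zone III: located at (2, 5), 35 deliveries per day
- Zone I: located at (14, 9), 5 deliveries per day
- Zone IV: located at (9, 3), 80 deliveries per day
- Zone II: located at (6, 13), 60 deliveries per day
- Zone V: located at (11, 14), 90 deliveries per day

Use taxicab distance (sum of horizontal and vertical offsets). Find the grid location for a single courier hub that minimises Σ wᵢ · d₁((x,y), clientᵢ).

(9, 13)

Manhattan distance separates: Σwᵢ(|x−xᵢ|+|y−yᵢ|) = Σwᵢ|x−xᵢ| + Σwᵢ|y−yᵢ|, so x and y are optimised independently as 1-D weighted medians.
Total weight W = 270; half = 135.
x-coordinate, sorted with cumulative weight:
  x=2 (Zone III, w=35) cum 35
  x=6 (Zone II, w=60) cum 95
  x=9 (Zone IV, w=80) cum 175  ← median
  x=11 (Zone V, w=90) cum 265
  x=14 (Zone I, w=5) cum 270
⇒ x* = 9
y-coordinate, sorted with cumulative weight:
  y=3 (Zone IV, w=80) cum 80
  y=5 (Zone III, w=35) cum 115
  y=9 (Zone I, w=5) cum 120
  y=13 (Zone II, w=60) cum 180  ← median
  y=14 (Zone V, w=90) cum 270
⇒ y* = 13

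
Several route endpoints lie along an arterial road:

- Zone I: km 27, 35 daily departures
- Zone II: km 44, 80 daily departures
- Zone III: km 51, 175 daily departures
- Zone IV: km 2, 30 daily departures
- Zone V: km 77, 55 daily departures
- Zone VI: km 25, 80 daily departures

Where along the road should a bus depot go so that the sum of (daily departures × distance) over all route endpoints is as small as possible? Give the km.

x = 51

For a sum of weighted absolute distances on a line, the optimum is the weighted median (not the mean). Total weight W = 455; half-weight = 227.5.
Sort by position and accumulate weight:
  km 2 (Zone IV, w=30) → cum 30
  km 25 (Zone VI, w=80) → cum 110
  km 27 (Zone I, w=35) → cum 145
  km 44 (Zone II, w=80) → cum 225
  km 51 (Zone III, w=175) → cum 400  ≥ 227.5 → median here
  km 77 (Zone V, w=55) → cum 455
Optimal location: km 51.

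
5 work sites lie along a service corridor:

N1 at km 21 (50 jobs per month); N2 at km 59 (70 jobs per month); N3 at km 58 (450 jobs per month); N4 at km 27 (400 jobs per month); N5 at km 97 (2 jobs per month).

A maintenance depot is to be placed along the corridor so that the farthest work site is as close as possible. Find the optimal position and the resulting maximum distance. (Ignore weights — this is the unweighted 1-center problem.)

location 59, max distance 38

The 1-center on a line is the midpoint of the two extreme points: leftmost at 21, rightmost at 97.
Optimal location = (21 + 97)/2 = 59; maximum distance = (97 − 21)/2 = 38.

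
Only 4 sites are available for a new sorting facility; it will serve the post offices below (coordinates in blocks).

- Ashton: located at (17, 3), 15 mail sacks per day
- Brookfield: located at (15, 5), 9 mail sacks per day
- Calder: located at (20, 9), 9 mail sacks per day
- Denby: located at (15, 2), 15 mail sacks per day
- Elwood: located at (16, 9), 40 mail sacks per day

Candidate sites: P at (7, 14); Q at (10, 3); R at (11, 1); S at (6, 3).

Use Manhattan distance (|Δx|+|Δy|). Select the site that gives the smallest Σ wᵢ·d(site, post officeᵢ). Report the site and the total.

Total weighted distance at each candidate:
  P (7, 14): total = 1490
  Q (10, 3): total = 882
  R (11, 1): total = 940
  S (6, 3): total = 1234
Minimum is at Q with total 882 blocks.

Q, total 882 blocks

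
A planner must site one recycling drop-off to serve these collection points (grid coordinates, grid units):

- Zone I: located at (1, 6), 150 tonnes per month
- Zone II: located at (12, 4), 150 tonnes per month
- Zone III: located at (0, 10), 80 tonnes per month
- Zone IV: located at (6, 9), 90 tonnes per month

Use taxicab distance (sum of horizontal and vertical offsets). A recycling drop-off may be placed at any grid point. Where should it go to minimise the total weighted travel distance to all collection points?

Manhattan distance separates: Σwᵢ(|x−xᵢ|+|y−yᵢ|) = Σwᵢ|x−xᵢ| + Σwᵢ|y−yᵢ|, so x and y are optimised independently as 1-D weighted medians.
Total weight W = 470; half = 235.
x-coordinate, sorted with cumulative weight:
  x=0 (Zone III, w=80) cum 80
  x=1 (Zone I, w=150) cum 230
  x=6 (Zone IV, w=90) cum 320  ← median
  x=12 (Zone II, w=150) cum 470
⇒ x* = 6
y-coordinate, sorted with cumulative weight:
  y=4 (Zone II, w=150) cum 150
  y=6 (Zone I, w=150) cum 300  ← median
  y=9 (Zone IV, w=90) cum 390
  y=10 (Zone III, w=80) cum 470
⇒ y* = 6

(6, 6)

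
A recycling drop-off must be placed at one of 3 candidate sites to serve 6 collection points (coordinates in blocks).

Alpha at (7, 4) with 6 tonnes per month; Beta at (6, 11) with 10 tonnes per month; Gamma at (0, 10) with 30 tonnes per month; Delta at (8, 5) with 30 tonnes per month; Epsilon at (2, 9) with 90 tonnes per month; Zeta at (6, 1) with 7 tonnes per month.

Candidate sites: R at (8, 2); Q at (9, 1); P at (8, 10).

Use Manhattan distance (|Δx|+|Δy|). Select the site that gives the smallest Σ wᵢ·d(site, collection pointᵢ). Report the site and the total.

Total weighted distance at each candidate:
  R (8, 2): total = 1889
  Q (9, 1): total = 2221
  P (8, 10): total = 1169
Minimum is at P with total 1169 blocks.

P, total 1169 blocks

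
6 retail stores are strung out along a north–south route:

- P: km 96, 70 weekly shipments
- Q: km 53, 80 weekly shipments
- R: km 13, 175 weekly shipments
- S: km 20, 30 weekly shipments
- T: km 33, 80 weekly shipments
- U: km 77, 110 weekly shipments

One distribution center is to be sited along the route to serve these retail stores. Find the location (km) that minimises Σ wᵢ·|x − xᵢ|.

x = 33

For a sum of weighted absolute distances on a line, the optimum is the weighted median (not the mean). Total weight W = 545; half-weight = 272.5.
Sort by position and accumulate weight:
  km 13 (R, w=175) → cum 175
  km 20 (S, w=30) → cum 205
  km 33 (T, w=80) → cum 285  ≥ 272.5 → median here
  km 53 (Q, w=80) → cum 365
  km 77 (U, w=110) → cum 475
  km 96 (P, w=70) → cum 545
Optimal location: km 33.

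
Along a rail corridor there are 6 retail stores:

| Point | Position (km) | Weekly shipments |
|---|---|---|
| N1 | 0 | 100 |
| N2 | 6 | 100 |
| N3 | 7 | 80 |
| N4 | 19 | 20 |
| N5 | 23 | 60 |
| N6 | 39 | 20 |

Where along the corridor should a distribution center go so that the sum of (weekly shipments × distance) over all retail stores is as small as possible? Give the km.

x = 6

For a sum of weighted absolute distances on a line, the optimum is the weighted median (not the mean). Total weight W = 380; half-weight = 190.
Sort by position and accumulate weight:
  km 0 (N1, w=100) → cum 100
  km 6 (N2, w=100) → cum 200  ≥ 190 → median here
  km 7 (N3, w=80) → cum 280
  km 19 (N4, w=20) → cum 300
  km 23 (N5, w=60) → cum 360
  km 39 (N6, w=20) → cum 380
Optimal location: km 6.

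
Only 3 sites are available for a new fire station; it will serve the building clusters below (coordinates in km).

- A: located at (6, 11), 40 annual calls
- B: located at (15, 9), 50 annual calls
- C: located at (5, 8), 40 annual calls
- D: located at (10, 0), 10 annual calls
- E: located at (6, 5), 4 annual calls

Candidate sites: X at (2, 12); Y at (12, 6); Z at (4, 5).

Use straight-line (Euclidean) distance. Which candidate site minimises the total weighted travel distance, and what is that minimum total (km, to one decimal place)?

Y, total 903.3 km

Total weighted distance at each candidate:
  X (2, 12): total = 1208.5
  Y (12, 6): total = 903.3
  Z (4, 5): total = 1050.8
Minimum is at Y with total 903.3 km.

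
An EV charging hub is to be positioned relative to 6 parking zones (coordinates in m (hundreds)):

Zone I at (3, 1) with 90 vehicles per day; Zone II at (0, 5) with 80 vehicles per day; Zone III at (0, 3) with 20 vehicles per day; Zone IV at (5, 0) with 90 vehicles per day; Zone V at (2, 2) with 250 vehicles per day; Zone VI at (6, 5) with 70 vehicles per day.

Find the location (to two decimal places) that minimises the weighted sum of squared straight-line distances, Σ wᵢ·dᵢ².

The minimiser of Σwᵢ‖p−pᵢ‖² is the weighted centroid p* = (Σwᵢpᵢ)/(Σwᵢ).
Σwᵢ = 600.
Σwᵢxᵢ = 90·3 + 80·0 + 20·0 + 90·5 + 250·2 + 70·6 = 1640.
Σwᵢyᵢ = 90·1 + 80·5 + 20·3 + 90·0 + 250·2 + 70·5 = 1400.
x* = 1640/600 = 2.73, y* = 1400/600 = 2.33.

(2.73, 2.33)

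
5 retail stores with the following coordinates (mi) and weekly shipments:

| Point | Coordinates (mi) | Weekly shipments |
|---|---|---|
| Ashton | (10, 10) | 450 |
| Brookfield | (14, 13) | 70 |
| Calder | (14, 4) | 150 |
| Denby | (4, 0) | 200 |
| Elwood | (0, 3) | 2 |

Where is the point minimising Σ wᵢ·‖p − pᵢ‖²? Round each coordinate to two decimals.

(9.61, 6.90)

The minimiser of Σwᵢ‖p−pᵢ‖² is the weighted centroid p* = (Σwᵢpᵢ)/(Σwᵢ).
Σwᵢ = 872.
Σwᵢxᵢ = 450·10 + 70·14 + 150·14 + 200·4 + 2·0 = 8380.
Σwᵢyᵢ = 450·10 + 70·13 + 150·4 + 200·0 + 2·3 = 6016.
x* = 8380/872 = 9.61, y* = 6016/872 = 6.90.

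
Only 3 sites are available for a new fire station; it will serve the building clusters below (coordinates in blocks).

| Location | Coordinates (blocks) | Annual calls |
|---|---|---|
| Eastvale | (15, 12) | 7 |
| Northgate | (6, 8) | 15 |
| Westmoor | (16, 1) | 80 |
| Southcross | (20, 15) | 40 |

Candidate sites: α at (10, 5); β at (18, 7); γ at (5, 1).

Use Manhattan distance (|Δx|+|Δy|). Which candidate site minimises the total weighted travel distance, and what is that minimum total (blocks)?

β, total 1291 blocks

Total weighted distance at each candidate:
  α (10, 5): total = 1789
  β (18, 7): total = 1291
  γ (5, 1): total = 2307
Minimum is at β with total 1291 blocks.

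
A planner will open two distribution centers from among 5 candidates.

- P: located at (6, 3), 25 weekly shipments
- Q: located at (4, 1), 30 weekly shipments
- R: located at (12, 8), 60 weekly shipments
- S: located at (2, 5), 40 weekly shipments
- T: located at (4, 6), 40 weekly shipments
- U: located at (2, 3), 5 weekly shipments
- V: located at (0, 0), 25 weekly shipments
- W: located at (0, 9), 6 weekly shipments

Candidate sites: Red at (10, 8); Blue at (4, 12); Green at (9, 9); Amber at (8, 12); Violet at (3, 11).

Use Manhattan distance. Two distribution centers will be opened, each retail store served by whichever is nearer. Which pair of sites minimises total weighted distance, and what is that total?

Evaluate every pair (each demand assigned to the nearer of the two):
  {Red, Violet}: total = 1620
  {Green, Violet}: total = 1740
  {Red, Blue}: total = 1772
  {Blue, Green}: total = 1892
  {Amber, Violet}: total = 2030
  {Red, Green}: total = 2064
  {Red, Amber}: total = 2076
  {Blue, Amber}: total = 2182
  {Green, Amber}: total = 2184
  {Blue, Violet}: total = 2270
Best pair: {Red, Violet} with total 1620.

{Red, Violet}, total 1620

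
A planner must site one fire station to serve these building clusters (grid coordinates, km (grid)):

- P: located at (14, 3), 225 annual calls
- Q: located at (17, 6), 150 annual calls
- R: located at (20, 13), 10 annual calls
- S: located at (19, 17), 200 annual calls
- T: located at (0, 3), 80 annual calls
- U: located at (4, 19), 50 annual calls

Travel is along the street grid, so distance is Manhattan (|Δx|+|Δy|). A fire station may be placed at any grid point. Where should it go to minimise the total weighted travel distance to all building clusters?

Manhattan distance separates: Σwᵢ(|x−xᵢ|+|y−yᵢ|) = Σwᵢ|x−xᵢ| + Σwᵢ|y−yᵢ|, so x and y are optimised independently as 1-D weighted medians.
Total weight W = 715; half = 357.5.
x-coordinate, sorted with cumulative weight:
  x=0 (T, w=80) cum 80
  x=4 (U, w=50) cum 130
  x=14 (P, w=225) cum 355
  x=17 (Q, w=150) cum 505  ← median
  x=19 (S, w=200) cum 705
  x=20 (R, w=10) cum 715
⇒ x* = 17
y-coordinate, sorted with cumulative weight:
  y=3 (P, w=225) cum 225
  y=3 (T, w=80) cum 305
  y=6 (Q, w=150) cum 455  ← median
  y=13 (R, w=10) cum 465
  y=17 (S, w=200) cum 665
  y=19 (U, w=50) cum 715
⇒ y* = 6

(17, 6)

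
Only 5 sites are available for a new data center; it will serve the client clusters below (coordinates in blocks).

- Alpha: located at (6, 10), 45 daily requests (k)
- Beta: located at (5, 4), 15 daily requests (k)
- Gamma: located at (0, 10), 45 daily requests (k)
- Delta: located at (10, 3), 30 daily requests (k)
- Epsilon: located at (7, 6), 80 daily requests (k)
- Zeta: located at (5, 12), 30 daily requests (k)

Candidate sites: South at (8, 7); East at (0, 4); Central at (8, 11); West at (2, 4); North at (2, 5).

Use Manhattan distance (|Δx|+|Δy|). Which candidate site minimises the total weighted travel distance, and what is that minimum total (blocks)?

Total weighted distance at each candidate:
  South (8, 7): total = 1390
  East (0, 4): total = 2325
  Central (8, 11): total = 1590
  West (2, 4): total = 2015
  North (2, 5): total = 1860
Minimum is at South with total 1390 blocks.

South, total 1390 blocks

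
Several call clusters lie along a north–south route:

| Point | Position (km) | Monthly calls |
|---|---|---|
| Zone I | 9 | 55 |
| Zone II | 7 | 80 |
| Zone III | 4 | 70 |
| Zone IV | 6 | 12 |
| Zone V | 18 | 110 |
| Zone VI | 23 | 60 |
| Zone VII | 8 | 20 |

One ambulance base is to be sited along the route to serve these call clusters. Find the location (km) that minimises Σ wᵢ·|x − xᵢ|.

For a sum of weighted absolute distances on a line, the optimum is the weighted median (not the mean). Total weight W = 407; half-weight = 203.5.
Sort by position and accumulate weight:
  km 4 (Zone III, w=70) → cum 70
  km 6 (Zone IV, w=12) → cum 82
  km 7 (Zone II, w=80) → cum 162
  km 8 (Zone VII, w=20) → cum 182
  km 9 (Zone I, w=55) → cum 237  ≥ 203.5 → median here
  km 18 (Zone V, w=110) → cum 347
  km 23 (Zone VI, w=60) → cum 407
Optimal location: km 9.

x = 9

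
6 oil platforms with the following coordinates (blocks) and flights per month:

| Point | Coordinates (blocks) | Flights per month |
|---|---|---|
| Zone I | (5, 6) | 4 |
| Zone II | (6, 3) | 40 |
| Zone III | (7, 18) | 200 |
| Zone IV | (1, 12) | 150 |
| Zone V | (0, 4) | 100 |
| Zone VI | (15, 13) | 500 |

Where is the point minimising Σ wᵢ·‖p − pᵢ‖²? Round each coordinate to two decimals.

(9.37, 12.52)

The minimiser of Σwᵢ‖p−pᵢ‖² is the weighted centroid p* = (Σwᵢpᵢ)/(Σwᵢ).
Σwᵢ = 994.
Σwᵢxᵢ = 4·5 + 40·6 + 200·7 + 150·1 + 100·0 + 500·15 = 9310.
Σwᵢyᵢ = 4·6 + 40·3 + 200·18 + 150·12 + 100·4 + 500·13 = 12444.
x* = 9310/994 = 9.37, y* = 12444/994 = 12.52.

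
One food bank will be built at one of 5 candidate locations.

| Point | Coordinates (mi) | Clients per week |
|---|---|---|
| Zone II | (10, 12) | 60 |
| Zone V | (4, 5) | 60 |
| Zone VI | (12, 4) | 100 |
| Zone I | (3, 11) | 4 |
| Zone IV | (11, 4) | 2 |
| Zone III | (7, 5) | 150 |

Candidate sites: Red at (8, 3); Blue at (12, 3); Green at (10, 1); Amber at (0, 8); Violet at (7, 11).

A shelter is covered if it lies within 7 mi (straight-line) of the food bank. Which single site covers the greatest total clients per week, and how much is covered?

Red, covering 312

Coverage radius r = 7 mi; a point is covered iff (Δx)²+(Δy)² ≤ 7² = 49.
  Red (8, 3): covers {Zone V, Zone VI, Zone IV, Zone III} → 312
  Blue (12, 3): covers {Zone VI, Zone IV, Zone III} → 252
  Green (10, 1): covers {Zone VI, Zone IV, Zone III} → 252
  Amber (0, 8): covers {Zone V, Zone I} → 64
  Violet (7, 11): covers {Zone II, Zone V, Zone I, Zone III} → 274
Maximum coverage at Red: 312 clients per week.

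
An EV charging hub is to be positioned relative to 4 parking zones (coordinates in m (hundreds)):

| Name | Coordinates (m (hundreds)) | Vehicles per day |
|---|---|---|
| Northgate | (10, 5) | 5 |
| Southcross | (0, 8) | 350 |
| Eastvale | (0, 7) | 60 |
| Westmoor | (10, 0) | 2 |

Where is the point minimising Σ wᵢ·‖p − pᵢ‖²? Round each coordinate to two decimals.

(0.17, 7.78)

The minimiser of Σwᵢ‖p−pᵢ‖² is the weighted centroid p* = (Σwᵢpᵢ)/(Σwᵢ).
Σwᵢ = 417.
Σwᵢxᵢ = 5·10 + 350·0 + 60·0 + 2·10 = 70.
Σwᵢyᵢ = 5·5 + 350·8 + 60·7 + 2·0 = 3245.
x* = 70/417 = 0.17, y* = 3245/417 = 7.78.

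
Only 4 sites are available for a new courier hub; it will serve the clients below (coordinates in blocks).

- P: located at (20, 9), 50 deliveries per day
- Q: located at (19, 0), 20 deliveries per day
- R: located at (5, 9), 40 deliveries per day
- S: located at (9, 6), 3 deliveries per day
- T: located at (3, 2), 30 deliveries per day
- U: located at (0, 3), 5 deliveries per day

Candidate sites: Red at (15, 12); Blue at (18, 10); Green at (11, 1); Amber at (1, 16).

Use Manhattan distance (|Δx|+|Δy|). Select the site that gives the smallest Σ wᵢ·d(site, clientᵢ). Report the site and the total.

Blue, total 1784 blocks

Total weighted distance at each candidate:
  Red (15, 12): total = 2056
  Blue (18, 10): total = 1784
  Green (11, 1): total = 1946
  Amber (1, 16): total = 3024
Minimum is at Blue with total 1784 blocks.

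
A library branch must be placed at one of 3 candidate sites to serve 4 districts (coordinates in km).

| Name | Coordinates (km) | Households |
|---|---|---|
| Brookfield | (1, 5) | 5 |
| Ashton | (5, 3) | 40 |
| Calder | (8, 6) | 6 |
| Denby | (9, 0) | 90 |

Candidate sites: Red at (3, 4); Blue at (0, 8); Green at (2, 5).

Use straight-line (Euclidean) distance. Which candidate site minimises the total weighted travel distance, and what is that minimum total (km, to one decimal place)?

Total weighted distance at each candidate:
  Red (3, 4): total = 781.9
  Blue (0, 8): total = 1431.9
  Green (2, 5): total = 959.9
Minimum is at Red with total 781.9 km.

Red, total 781.9 km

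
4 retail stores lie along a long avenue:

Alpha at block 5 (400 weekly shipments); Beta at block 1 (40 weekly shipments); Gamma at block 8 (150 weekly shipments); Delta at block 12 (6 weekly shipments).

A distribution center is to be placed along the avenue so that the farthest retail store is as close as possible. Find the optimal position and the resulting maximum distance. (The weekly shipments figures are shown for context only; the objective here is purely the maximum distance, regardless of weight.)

The 1-center on a line is the midpoint of the two extreme points: leftmost at 1, rightmost at 12.
Optimal location = (1 + 12)/2 = 6.5; maximum distance = (12 − 1)/2 = 5.5.

location 6.5, max distance 5.5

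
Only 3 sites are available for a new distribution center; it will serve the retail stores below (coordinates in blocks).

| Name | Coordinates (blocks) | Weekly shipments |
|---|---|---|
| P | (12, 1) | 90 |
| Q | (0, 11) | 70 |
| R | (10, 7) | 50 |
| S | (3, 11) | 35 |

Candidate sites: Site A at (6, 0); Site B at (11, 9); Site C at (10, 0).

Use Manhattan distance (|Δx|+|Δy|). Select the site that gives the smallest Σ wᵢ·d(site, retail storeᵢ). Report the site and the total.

Total weighted distance at each candidate:
  Site A (6, 0): total = 2860
  Site B (11, 9): total = 2220
  Site C (10, 0): total = 2720
Minimum is at Site B with total 2220 blocks.

Site B, total 2220 blocks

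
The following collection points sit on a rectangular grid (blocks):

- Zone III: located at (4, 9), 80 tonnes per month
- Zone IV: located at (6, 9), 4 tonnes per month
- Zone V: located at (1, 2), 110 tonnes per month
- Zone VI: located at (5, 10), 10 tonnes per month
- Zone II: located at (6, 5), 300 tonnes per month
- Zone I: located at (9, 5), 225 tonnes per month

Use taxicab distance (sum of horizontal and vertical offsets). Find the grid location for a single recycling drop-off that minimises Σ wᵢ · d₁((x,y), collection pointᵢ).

(6, 5)

Manhattan distance separates: Σwᵢ(|x−xᵢ|+|y−yᵢ|) = Σwᵢ|x−xᵢ| + Σwᵢ|y−yᵢ|, so x and y are optimised independently as 1-D weighted medians.
Total weight W = 729; half = 364.5.
x-coordinate, sorted with cumulative weight:
  x=1 (Zone V, w=110) cum 110
  x=4 (Zone III, w=80) cum 190
  x=5 (Zone VI, w=10) cum 200
  x=6 (Zone IV, w=4) cum 204
  x=6 (Zone II, w=300) cum 504  ← median
  x=9 (Zone I, w=225) cum 729
⇒ x* = 6
y-coordinate, sorted with cumulative weight:
  y=2 (Zone V, w=110) cum 110
  y=5 (Zone II, w=300) cum 410  ← median
  y=5 (Zone I, w=225) cum 635
  y=9 (Zone III, w=80) cum 715
  y=9 (Zone IV, w=4) cum 719
  y=10 (Zone VI, w=10) cum 729
⇒ y* = 5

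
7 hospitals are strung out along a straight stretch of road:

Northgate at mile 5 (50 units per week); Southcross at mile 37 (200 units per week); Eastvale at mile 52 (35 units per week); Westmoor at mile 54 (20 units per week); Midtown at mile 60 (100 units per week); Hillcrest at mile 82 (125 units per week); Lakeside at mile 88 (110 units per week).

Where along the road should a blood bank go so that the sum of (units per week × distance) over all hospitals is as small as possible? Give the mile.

x = 60

For a sum of weighted absolute distances on a line, the optimum is the weighted median (not the mean). Total weight W = 640; half-weight = 320.
Sort by position and accumulate weight:
  mile 5 (Northgate, w=50) → cum 50
  mile 37 (Southcross, w=200) → cum 250
  mile 52 (Eastvale, w=35) → cum 285
  mile 54 (Westmoor, w=20) → cum 305
  mile 60 (Midtown, w=100) → cum 405  ≥ 320 → median here
  mile 82 (Hillcrest, w=125) → cum 530
  mile 88 (Lakeside, w=110) → cum 640
Optimal location: mile 60.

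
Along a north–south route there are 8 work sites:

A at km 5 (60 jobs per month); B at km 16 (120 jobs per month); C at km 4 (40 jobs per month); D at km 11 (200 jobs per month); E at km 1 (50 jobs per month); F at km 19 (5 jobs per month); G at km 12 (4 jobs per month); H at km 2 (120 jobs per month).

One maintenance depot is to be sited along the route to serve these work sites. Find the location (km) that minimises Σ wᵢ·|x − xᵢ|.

x = 11

For a sum of weighted absolute distances on a line, the optimum is the weighted median (not the mean). Total weight W = 599; half-weight = 299.5.
Sort by position and accumulate weight:
  km 1 (E, w=50) → cum 50
  km 2 (H, w=120) → cum 170
  km 4 (C, w=40) → cum 210
  km 5 (A, w=60) → cum 270
  km 11 (D, w=200) → cum 470  ≥ 299.5 → median here
  km 12 (G, w=4) → cum 474
  km 16 (B, w=120) → cum 594
  km 19 (F, w=5) → cum 599
Optimal location: km 11.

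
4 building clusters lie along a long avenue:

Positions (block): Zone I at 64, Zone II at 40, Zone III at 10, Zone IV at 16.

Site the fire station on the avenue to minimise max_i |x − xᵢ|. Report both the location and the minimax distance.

The 1-center on a line is the midpoint of the two extreme points: leftmost at 10, rightmost at 64.
Optimal location = (10 + 64)/2 = 37; maximum distance = (64 − 10)/2 = 27.

location 37, max distance 27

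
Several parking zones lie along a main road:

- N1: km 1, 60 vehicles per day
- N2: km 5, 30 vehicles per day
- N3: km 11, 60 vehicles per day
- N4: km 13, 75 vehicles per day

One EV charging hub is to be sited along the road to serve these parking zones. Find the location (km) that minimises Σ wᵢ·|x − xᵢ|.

For a sum of weighted absolute distances on a line, the optimum is the weighted median (not the mean). Total weight W = 225; half-weight = 112.5.
Sort by position and accumulate weight:
  km 1 (N1, w=60) → cum 60
  km 5 (N2, w=30) → cum 90
  km 11 (N3, w=60) → cum 150  ≥ 112.5 → median here
  km 13 (N4, w=75) → cum 225
Optimal location: km 11.

x = 11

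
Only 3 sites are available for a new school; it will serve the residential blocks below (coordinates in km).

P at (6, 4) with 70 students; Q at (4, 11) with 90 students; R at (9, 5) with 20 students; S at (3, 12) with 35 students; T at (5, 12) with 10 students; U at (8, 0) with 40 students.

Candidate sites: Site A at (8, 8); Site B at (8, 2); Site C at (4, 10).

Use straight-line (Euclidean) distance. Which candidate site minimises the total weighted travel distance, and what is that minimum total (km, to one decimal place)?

Site C, total 1205.6 km

Total weighted distance at each candidate:
  Site A (8, 8): total = 1420.4
  Site B (8, 2): total = 1723.3
  Site C (4, 10): total = 1205.6
Minimum is at Site C with total 1205.6 km.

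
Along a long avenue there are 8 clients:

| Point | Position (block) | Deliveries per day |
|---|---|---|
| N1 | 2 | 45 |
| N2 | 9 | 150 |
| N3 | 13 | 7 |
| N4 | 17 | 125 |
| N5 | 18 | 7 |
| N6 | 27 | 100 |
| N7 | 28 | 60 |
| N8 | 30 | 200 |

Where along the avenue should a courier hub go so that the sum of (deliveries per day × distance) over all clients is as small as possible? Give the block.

x = 27

For a sum of weighted absolute distances on a line, the optimum is the weighted median (not the mean). Total weight W = 694; half-weight = 347.
Sort by position and accumulate weight:
  block 2 (N1, w=45) → cum 45
  block 9 (N2, w=150) → cum 195
  block 13 (N3, w=7) → cum 202
  block 17 (N4, w=125) → cum 327
  block 18 (N5, w=7) → cum 334
  block 27 (N6, w=100) → cum 434  ≥ 347 → median here
  block 28 (N7, w=60) → cum 494
  block 30 (N8, w=200) → cum 694
Optimal location: block 27.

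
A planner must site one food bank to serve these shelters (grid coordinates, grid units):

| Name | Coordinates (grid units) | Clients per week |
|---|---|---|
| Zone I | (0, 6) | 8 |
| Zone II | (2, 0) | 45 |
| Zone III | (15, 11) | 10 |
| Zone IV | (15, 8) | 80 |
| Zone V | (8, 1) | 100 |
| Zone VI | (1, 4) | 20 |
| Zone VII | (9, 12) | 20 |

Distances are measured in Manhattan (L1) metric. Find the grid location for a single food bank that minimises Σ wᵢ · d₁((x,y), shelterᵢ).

Manhattan distance separates: Σwᵢ(|x−xᵢ|+|y−yᵢ|) = Σwᵢ|x−xᵢ| + Σwᵢ|y−yᵢ|, so x and y are optimised independently as 1-D weighted medians.
Total weight W = 283; half = 141.5.
x-coordinate, sorted with cumulative weight:
  x=0 (Zone I, w=8) cum 8
  x=1 (Zone VI, w=20) cum 28
  x=2 (Zone II, w=45) cum 73
  x=8 (Zone V, w=100) cum 173  ← median
  x=9 (Zone VII, w=20) cum 193
  x=15 (Zone III, w=10) cum 203
  x=15 (Zone IV, w=80) cum 283
⇒ x* = 8
y-coordinate, sorted with cumulative weight:
  y=0 (Zone II, w=45) cum 45
  y=1 (Zone V, w=100) cum 145  ← median
  y=4 (Zone VI, w=20) cum 165
  y=6 (Zone I, w=8) cum 173
  y=8 (Zone IV, w=80) cum 253
  y=11 (Zone III, w=10) cum 263
  y=12 (Zone VII, w=20) cum 283
⇒ y* = 1

(8, 1)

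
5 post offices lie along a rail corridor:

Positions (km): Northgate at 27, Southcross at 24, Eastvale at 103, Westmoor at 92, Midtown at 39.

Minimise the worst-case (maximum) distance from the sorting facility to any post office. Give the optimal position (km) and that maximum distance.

location 63.5, max distance 39.5

The 1-center on a line is the midpoint of the two extreme points: leftmost at 24, rightmost at 103.
Optimal location = (24 + 103)/2 = 63.5; maximum distance = (103 − 24)/2 = 39.5.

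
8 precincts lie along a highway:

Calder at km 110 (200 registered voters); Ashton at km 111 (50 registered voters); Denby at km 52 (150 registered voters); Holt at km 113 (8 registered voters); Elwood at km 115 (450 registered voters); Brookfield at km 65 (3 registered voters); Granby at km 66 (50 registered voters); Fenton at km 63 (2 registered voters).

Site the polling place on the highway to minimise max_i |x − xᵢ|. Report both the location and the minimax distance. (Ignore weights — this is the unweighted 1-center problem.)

The 1-center on a line is the midpoint of the two extreme points: leftmost at 52, rightmost at 115.
Optimal location = (52 + 115)/2 = 83.5; maximum distance = (115 − 52)/2 = 31.5.

location 83.5, max distance 31.5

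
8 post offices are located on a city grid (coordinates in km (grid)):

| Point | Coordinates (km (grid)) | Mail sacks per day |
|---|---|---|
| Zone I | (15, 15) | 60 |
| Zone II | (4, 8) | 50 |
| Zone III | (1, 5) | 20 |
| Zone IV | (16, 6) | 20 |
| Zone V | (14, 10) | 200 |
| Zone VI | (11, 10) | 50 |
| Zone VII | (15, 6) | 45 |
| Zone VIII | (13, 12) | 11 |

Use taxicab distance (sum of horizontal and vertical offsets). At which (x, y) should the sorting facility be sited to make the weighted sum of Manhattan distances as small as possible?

(14, 10)

Manhattan distance separates: Σwᵢ(|x−xᵢ|+|y−yᵢ|) = Σwᵢ|x−xᵢ| + Σwᵢ|y−yᵢ|, so x and y are optimised independently as 1-D weighted medians.
Total weight W = 456; half = 228.
x-coordinate, sorted with cumulative weight:
  x=1 (Zone III, w=20) cum 20
  x=4 (Zone II, w=50) cum 70
  x=11 (Zone VI, w=50) cum 120
  x=13 (Zone VIII, w=11) cum 131
  x=14 (Zone V, w=200) cum 331  ← median
  x=15 (Zone I, w=60) cum 391
  x=15 (Zone VII, w=45) cum 436
  x=16 (Zone IV, w=20) cum 456
⇒ x* = 14
y-coordinate, sorted with cumulative weight:
  y=5 (Zone III, w=20) cum 20
  y=6 (Zone IV, w=20) cum 40
  y=6 (Zone VII, w=45) cum 85
  y=8 (Zone II, w=50) cum 135
  y=10 (Zone V, w=200) cum 335  ← median
  y=10 (Zone VI, w=50) cum 385
  y=12 (Zone VIII, w=11) cum 396
  y=15 (Zone I, w=60) cum 456
⇒ y* = 10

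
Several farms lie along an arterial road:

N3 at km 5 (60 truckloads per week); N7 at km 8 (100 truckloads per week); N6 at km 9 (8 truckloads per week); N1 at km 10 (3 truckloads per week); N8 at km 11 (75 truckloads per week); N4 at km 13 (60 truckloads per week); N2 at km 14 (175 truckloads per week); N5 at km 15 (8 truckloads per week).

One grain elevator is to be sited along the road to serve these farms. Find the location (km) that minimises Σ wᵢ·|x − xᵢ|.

For a sum of weighted absolute distances on a line, the optimum is the weighted median (not the mean). Total weight W = 489; half-weight = 244.5.
Sort by position and accumulate weight:
  km 5 (N3, w=60) → cum 60
  km 8 (N7, w=100) → cum 160
  km 9 (N6, w=8) → cum 168
  km 10 (N1, w=3) → cum 171
  km 11 (N8, w=75) → cum 246  ≥ 244.5 → median here
  km 13 (N4, w=60) → cum 306
  km 14 (N2, w=175) → cum 481
  km 15 (N5, w=8) → cum 489
Optimal location: km 11.

x = 11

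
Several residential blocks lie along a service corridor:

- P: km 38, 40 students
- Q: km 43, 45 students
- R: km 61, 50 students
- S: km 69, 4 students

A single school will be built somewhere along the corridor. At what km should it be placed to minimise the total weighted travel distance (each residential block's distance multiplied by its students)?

For a sum of weighted absolute distances on a line, the optimum is the weighted median (not the mean). Total weight W = 139; half-weight = 69.5.
Sort by position and accumulate weight:
  km 38 (P, w=40) → cum 40
  km 43 (Q, w=45) → cum 85  ≥ 69.5 → median here
  km 61 (R, w=50) → cum 135
  km 69 (S, w=4) → cum 139
Optimal location: km 43.

x = 43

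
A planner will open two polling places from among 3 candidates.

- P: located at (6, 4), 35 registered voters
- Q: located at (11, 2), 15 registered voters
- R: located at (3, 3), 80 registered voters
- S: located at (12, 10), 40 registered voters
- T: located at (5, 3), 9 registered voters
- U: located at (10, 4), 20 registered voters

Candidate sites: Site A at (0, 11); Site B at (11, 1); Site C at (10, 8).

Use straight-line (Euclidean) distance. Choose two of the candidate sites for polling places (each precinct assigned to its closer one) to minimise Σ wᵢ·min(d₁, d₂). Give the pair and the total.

Evaluate every pair (each demand assigned to the nearer of the two):
  {Site B, Site C}: total = 1106.0
  {Site A, Site C}: total = 1229.5
  {Site A, Site B}: total = 1361.2
Best pair: {Site B, Site C} with total 1106.0.

{Site B, Site C}, total 1106.0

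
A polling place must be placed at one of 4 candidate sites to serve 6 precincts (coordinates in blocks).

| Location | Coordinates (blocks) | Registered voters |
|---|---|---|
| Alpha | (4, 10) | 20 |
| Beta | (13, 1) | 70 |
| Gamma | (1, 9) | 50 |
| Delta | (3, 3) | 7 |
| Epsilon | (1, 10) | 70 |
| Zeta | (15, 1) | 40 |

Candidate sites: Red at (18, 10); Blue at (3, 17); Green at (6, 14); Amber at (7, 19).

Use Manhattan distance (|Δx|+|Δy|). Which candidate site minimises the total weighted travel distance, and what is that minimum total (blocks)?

Total weighted distance at each candidate:
  Red (18, 10): total = 3984
  Blue (3, 17): total = 4328
  Green (6, 14): total = 3628
  Amber (7, 19): total = 4950
Minimum is at Green with total 3628 blocks.

Green, total 3628 blocks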